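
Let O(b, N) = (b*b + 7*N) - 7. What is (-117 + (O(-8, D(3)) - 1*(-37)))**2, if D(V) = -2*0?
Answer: 529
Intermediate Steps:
D(V) = 0
O(b, N) = -7 + b**2 + 7*N (O(b, N) = (b**2 + 7*N) - 7 = -7 + b**2 + 7*N)
(-117 + (O(-8, D(3)) - 1*(-37)))**2 = (-117 + ((-7 + (-8)**2 + 7*0) - 1*(-37)))**2 = (-117 + ((-7 + 64 + 0) + 37))**2 = (-117 + (57 + 37))**2 = (-117 + 94)**2 = (-23)**2 = 529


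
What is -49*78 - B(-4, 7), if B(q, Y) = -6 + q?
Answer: -3812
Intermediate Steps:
-49*78 - B(-4, 7) = -49*78 - (-6 - 4) = -3822 - 1*(-10) = -3822 + 10 = -3812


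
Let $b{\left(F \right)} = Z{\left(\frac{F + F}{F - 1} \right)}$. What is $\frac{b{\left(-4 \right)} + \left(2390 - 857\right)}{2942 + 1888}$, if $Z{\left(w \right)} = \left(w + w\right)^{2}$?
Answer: $\frac{38581}{120750} \approx 0.31951$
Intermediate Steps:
$Z{\left(w \right)} = 4 w^{2}$ ($Z{\left(w \right)} = \left(2 w\right)^{2} = 4 w^{2}$)
$b{\left(F \right)} = \frac{16 F^{2}}{\left(-1 + F\right)^{2}}$ ($b{\left(F \right)} = 4 \left(\frac{F + F}{F - 1}\right)^{2} = 4 \left(\frac{2 F}{-1 + F}\right)^{2} = 4 \frac{4 F^{2}}{\left(-1 + F\right)^{2}} = \frac{16 F^{2}}{\left(-1 + F\right)^{2}}$)
$\frac{b{\left(-4 \right)} + \left(2390 - 857\right)}{2942 + 1888} = \frac{\frac{16 \left(-4\right)^{2}}{\left(-1 - 4\right)^{2}} + \left(2390 - 857\right)}{2942 + 1888} = \frac{16 \cdot 16 \cdot \frac{1}{25} + \left(2390 - 857\right)}{4830} = \left(16 \cdot 16 \cdot \frac{1}{25} + 1533\right) \frac{1}{4830} = \left(\frac{256}{25} + 1533\right) \frac{1}{4830} = \frac{38581}{25} \cdot \frac{1}{4830} = \frac{38581}{120750}$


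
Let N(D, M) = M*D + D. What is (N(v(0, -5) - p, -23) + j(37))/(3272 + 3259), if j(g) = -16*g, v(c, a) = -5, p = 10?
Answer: -262/6531 ≈ -0.040116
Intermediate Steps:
N(D, M) = D + D*M (N(D, M) = D*M + D = D + D*M)
(N(v(0, -5) - p, -23) + j(37))/(3272 + 3259) = ((-5 - 1*10)*(1 - 23) - 16*37)/(3272 + 3259) = ((-5 - 10)*(-22) - 592)/6531 = (-15*(-22) - 592)*(1/6531) = (330 - 592)*(1/6531) = -262*1/6531 = -262/6531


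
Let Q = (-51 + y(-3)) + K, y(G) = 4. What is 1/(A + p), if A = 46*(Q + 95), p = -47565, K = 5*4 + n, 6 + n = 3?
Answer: -1/44575 ≈ -2.2434e-5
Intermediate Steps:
n = -3 (n = -6 + 3 = -3)
K = 17 (K = 5*4 - 3 = 20 - 3 = 17)
Q = -30 (Q = (-51 + 4) + 17 = -47 + 17 = -30)
A = 2990 (A = 46*(-30 + 95) = 46*65 = 2990)
1/(A + p) = 1/(2990 - 47565) = 1/(-44575) = -1/44575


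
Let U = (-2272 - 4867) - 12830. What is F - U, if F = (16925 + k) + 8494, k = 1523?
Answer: 46911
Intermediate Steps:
U = -19969 (U = -7139 - 12830 = -19969)
F = 26942 (F = (16925 + 1523) + 8494 = 18448 + 8494 = 26942)
F - U = 26942 - 1*(-19969) = 26942 + 19969 = 46911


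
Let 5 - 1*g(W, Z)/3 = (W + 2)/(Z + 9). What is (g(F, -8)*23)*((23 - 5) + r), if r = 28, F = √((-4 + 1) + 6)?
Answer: 9522 - 3174*√3 ≈ 4024.5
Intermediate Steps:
F = √3 (F = √(-3 + 6) = √3 ≈ 1.7320)
g(W, Z) = 15 - 3*(2 + W)/(9 + Z) (g(W, Z) = 15 - 3*(W + 2)/(Z + 9) = 15 - 3*(2 + W)/(9 + Z))
(g(F, -8)*23)*((23 - 5) + r) = ((3*(43 - √3 + 5*(-8))/(9 - 8))*23)*((23 - 5) + 28) = ((3*(43 - √3 - 40)/1)*23)*(18 + 28) = ((3*1*(3 - √3))*23)*46 = ((9 - 3*√3)*23)*46 = (207 - 69*√3)*46 = 9522 - 3174*√3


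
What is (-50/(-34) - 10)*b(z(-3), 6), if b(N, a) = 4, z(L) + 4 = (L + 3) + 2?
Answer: -580/17 ≈ -34.118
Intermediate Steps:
z(L) = 1 + L (z(L) = -4 + ((L + 3) + 2) = -4 + ((3 + L) + 2) = -4 + (5 + L) = 1 + L)
(-50/(-34) - 10)*b(z(-3), 6) = (-50/(-34) - 10)*4 = (-50*(-1/34) - 10)*4 = (25/17 - 10)*4 = -145/17*4 = -580/17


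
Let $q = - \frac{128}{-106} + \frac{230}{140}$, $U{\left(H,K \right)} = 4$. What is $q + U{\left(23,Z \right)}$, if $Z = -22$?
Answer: $\frac{5083}{742} \approx 6.8504$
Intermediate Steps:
$q = \frac{2115}{742}$ ($q = \left(-128\right) \left(- \frac{1}{106}\right) + 230 \cdot \frac{1}{140} = \frac{64}{53} + \frac{23}{14} = \frac{2115}{742} \approx 2.8504$)
$q + U{\left(23,Z \right)} = \frac{2115}{742} + 4 = \frac{5083}{742}$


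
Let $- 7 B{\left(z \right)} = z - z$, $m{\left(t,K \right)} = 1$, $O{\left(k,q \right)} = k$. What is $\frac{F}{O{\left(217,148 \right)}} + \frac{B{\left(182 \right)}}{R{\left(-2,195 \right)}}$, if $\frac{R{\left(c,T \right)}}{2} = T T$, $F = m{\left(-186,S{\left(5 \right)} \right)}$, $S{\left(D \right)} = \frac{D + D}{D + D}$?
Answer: $\frac{1}{217} \approx 0.0046083$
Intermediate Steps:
$S{\left(D \right)} = 1$ ($S{\left(D \right)} = \frac{2 D}{2 D} = 2 D \frac{1}{2 D} = 1$)
$F = 1$
$B{\left(z \right)} = 0$ ($B{\left(z \right)} = - \frac{z - z}{7} = \left(- \frac{1}{7}\right) 0 = 0$)
$R{\left(c,T \right)} = 2 T^{2}$ ($R{\left(c,T \right)} = 2 T T = 2 T^{2}$)
$\frac{F}{O{\left(217,148 \right)}} + \frac{B{\left(182 \right)}}{R{\left(-2,195 \right)}} = 1 \cdot \frac{1}{217} + \frac{0}{2 \cdot 195^{2}} = 1 \cdot \frac{1}{217} + \frac{0}{2 \cdot 38025} = \frac{1}{217} + \frac{0}{76050} = \frac{1}{217} + 0 \cdot \frac{1}{76050} = \frac{1}{217} + 0 = \frac{1}{217}$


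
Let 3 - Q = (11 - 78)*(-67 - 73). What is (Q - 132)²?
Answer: 90421081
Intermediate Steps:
Q = -9377 (Q = 3 - (11 - 78)*(-67 - 73) = 3 - (-67)*(-140) = 3 - 1*9380 = 3 - 9380 = -9377)
(Q - 132)² = (-9377 - 132)² = (-9509)² = 90421081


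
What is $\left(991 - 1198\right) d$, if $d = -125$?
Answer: $25875$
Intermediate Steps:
$\left(991 - 1198\right) d = \left(991 - 1198\right) \left(-125\right) = \left(-207\right) \left(-125\right) = 25875$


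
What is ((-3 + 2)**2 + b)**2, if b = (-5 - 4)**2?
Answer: 6724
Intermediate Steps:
b = 81 (b = (-9)**2 = 81)
((-3 + 2)**2 + b)**2 = ((-3 + 2)**2 + 81)**2 = ((-1)**2 + 81)**2 = (1 + 81)**2 = 82**2 = 6724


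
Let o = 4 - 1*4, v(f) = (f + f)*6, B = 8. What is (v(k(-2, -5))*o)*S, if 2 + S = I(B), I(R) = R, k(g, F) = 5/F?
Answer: 0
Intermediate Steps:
v(f) = 12*f (v(f) = (2*f)*6 = 12*f)
o = 0 (o = 4 - 4 = 0)
S = 6 (S = -2 + 8 = 6)
(v(k(-2, -5))*o)*S = ((12*(5/(-5)))*0)*6 = ((12*(5*(-⅕)))*0)*6 = ((12*(-1))*0)*6 = -12*0*6 = 0*6 = 0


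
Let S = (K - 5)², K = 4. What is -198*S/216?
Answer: -11/12 ≈ -0.91667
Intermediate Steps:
S = 1 (S = (4 - 5)² = (-1)² = 1)
-198*S/216 = -198*1/216 = -11/12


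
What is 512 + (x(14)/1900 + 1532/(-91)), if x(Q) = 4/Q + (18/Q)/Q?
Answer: 1198596481/2420600 ≈ 495.17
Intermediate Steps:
x(Q) = 4/Q + 18/Q²
512 + (x(14)/1900 + 1532/(-91)) = 512 + ((2*(9 + 2*14)/14²)/1900 + 1532/(-91)) = 512 + ((2*(1/196)*(9 + 28))*(1/1900) + 1532*(-1/91)) = 512 + ((2*(1/196)*37)*(1/1900) - 1532/91) = 512 + ((37/98)*(1/1900) - 1532/91) = 512 + (37/186200 - 1532/91) = 512 - 40750719/2420600 = 1198596481/2420600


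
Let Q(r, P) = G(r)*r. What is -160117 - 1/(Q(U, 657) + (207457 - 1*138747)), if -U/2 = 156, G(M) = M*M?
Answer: -4851964286305/30302618 ≈ -1.6012e+5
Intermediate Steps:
G(M) = M²
U = -312 (U = -2*156 = -312)
Q(r, P) = r³ (Q(r, P) = r²*r = r³)
-160117 - 1/(Q(U, 657) + (207457 - 1*138747)) = -160117 - 1/((-312)³ + (207457 - 1*138747)) = -160117 - 1/(-30371328 + (207457 - 138747)) = -160117 - 1/(-30371328 + 68710) = -160117 - 1/(-30302618) = -160117 - 1*(-1/30302618) = -160117 + 1/30302618 = -4851964286305/30302618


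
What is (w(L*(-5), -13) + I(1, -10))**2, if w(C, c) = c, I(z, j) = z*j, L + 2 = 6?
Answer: 529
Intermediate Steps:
L = 4 (L = -2 + 6 = 4)
I(z, j) = j*z
(w(L*(-5), -13) + I(1, -10))**2 = (-13 - 10*1)**2 = (-13 - 10)**2 = (-23)**2 = 529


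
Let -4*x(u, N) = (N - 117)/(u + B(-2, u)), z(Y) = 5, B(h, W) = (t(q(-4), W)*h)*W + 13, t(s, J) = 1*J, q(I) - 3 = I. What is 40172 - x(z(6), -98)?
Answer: 5142231/128 ≈ 40174.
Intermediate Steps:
q(I) = 3 + I
t(s, J) = J
B(h, W) = 13 + h*W² (B(h, W) = (W*h)*W + 13 = h*W² + 13 = 13 + h*W²)
x(u, N) = -(-117 + N)/(4*(13 + u - 2*u²)) (x(u, N) = -(N - 117)/(4*(u + (13 - 2*u²))) = -(-117 + N)/(4*(13 + u - 2*u²)))
40172 - x(z(6), -98) = 40172 - (117 - 1*(-98))/(4*(13 + 5 - 2*5²)) = 40172 - (117 + 98)/(4*(13 + 5 - 2*25)) = 40172 - 215/(4*(13 + 5 - 50)) = 40172 - 215/(4*(-32)) = 40172 - (-1)*215/(4*32) = 40172 - 1*(-215/128) = 40172 + 215/128 = 5142231/128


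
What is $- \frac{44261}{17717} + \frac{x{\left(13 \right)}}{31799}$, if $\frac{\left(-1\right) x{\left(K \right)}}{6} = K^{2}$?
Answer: $- \frac{203631511}{80483269} \approx -2.5301$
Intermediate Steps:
$x{\left(K \right)} = - 6 K^{2}$
$- \frac{44261}{17717} + \frac{x{\left(13 \right)}}{31799} = - \frac{44261}{17717} + \frac{\left(-6\right) 13^{2}}{31799} = \left(-44261\right) \frac{1}{17717} + \left(-6\right) 169 \cdot \frac{1}{31799} = - \frac{6323}{2531} - \frac{1014}{31799} = - \frac{203631511}{80483269}$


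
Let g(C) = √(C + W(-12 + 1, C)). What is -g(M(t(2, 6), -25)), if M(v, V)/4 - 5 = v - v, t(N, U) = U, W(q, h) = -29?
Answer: -3*I ≈ -3.0*I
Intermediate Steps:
M(v, V) = 20 (M(v, V) = 20 + 4*(v - v) = 20 + 4*0 = 20 + 0 = 20)
g(C) = √(-29 + C) (g(C) = √(C - 29) = √(-29 + C))
-g(M(t(2, 6), -25)) = -√(-29 + 20) = -√(-9) = -3*I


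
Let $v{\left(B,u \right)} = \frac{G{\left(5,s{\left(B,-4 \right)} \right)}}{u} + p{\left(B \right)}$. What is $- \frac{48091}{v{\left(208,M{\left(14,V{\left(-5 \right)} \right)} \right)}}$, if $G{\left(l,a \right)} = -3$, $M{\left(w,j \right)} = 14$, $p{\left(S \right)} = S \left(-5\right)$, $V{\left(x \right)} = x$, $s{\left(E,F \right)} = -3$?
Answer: $\frac{673274}{14563} \approx 46.232$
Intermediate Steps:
$p{\left(S \right)} = - 5 S$
$v{\left(B,u \right)} = - 5 B - \frac{3}{u}$ ($v{\left(B,u \right)} = - \frac{3}{u} - 5 B = - 5 B - \frac{3}{u}$)
$- \frac{48091}{v{\left(208,M{\left(14,V{\left(-5 \right)} \right)} \right)}} = - \frac{48091}{\left(-5\right) 208 - \frac{3}{14}} = - \frac{48091}{-1040 - \frac{3}{14}} = - \frac{48091}{- \frac{14563}{14}} = \left(-48091\right) \left(- \frac{14}{14563}\right) = \frac{673274}{14563}$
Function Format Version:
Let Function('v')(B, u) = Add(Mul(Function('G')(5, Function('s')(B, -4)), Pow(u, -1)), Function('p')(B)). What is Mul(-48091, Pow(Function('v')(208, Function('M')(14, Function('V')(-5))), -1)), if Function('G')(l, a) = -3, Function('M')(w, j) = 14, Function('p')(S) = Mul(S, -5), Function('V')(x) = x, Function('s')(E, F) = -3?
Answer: Rational(673274, 14563) ≈ 46.232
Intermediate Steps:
Function('p')(S) = Mul(-5, S)
Function('v')(B, u) = Add(Mul(-5, B), Mul(-3, Pow(u, -1))) (Function('v')(B, u) = Add(Mul(-3, Pow(u, -1)), Mul(-5, B)) = Add(Mul(-5, B), Mul(-3, Pow(u, -1))))
Mul(-48091, Pow(Function('v')(208, Function('M')(14, Function('V')(-5))), -1)) = Mul(-48091, Pow(Add(Mul(-5, 208), Mul(-3, Pow(14, -1))), -1)) = Mul(-48091, Pow(Add(-1040, Mul(-3, Rational(1, 14))), -1)) = Mul(-48091, Pow(Add(-1040, Rational(-3, 14)), -1)) = Mul(-48091, Pow(Rational(-14563, 14), -1)) = Mul(-48091, Rational(-14, 14563)) = Rational(673274, 14563)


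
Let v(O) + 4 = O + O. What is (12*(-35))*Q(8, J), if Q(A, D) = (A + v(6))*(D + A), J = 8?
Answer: -107520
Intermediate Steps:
v(O) = -4 + 2*O (v(O) = -4 + (O + O) = -4 + 2*O)
Q(A, D) = (8 + A)*(A + D) (Q(A, D) = (A + (-4 + 2*6))*(D + A) = (A + (-4 + 12))*(A + D) = (A + 8)*(A + D) = (8 + A)*(A + D))
(12*(-35))*Q(8, J) = (12*(-35))*(8**2 + 8*8 + 8*8 + 8*8) = -420*(64 + 64 + 64 + 64) = -420*256 = -107520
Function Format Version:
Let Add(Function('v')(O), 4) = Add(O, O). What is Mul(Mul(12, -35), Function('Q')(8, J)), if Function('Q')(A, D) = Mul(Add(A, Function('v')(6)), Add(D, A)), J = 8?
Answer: -107520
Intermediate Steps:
Function('v')(O) = Add(-4, Mul(2, O)) (Function('v')(O) = Add(-4, Add(O, O)) = Add(-4, Mul(2, O)))
Function('Q')(A, D) = Mul(Add(8, A), Add(A, D)) (Function('Q')(A, D) = Mul(Add(A, Add(-4, Mul(2, 6))), Add(D, A)) = Mul(Add(A, Add(-4, 12)), Add(A, D)) = Mul(Add(A, 8), Add(A, D)) = Mul(Add(8, A), Add(A, D)))
Mul(Mul(12, -35), Function('Q')(8, J)) = Mul(Mul(12, -35), Add(Pow(8, 2), Mul(8, 8), Mul(8, 8), Mul(8, 8))) = Mul(-420, Add(64, 64, 64, 64)) = Mul(-420, 256) = -107520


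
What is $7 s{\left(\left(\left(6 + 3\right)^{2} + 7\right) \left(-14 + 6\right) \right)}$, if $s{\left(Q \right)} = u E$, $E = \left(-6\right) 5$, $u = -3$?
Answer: $630$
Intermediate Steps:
$E = -30$
$s{\left(Q \right)} = 90$ ($s{\left(Q \right)} = \left(-3\right) \left(-30\right) = 90$)
$7 s{\left(\left(\left(6 + 3\right)^{2} + 7\right) \left(-14 + 6\right) \right)} = 7 \cdot 90 = 630$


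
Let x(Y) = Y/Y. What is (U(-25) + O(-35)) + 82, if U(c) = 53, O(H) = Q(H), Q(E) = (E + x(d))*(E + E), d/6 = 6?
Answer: 2515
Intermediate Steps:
d = 36 (d = 6*6 = 36)
x(Y) = 1
Q(E) = 2*E*(1 + E) (Q(E) = (E + 1)*(E + E) = (1 + E)*(2*E) = 2*E*(1 + E))
O(H) = 2*H*(1 + H)
(U(-25) + O(-35)) + 82 = (53 + 2*(-35)*(1 - 35)) + 82 = (53 + 2*(-35)*(-34)) + 82 = (53 + 2380) + 82 = 2433 + 82 = 2515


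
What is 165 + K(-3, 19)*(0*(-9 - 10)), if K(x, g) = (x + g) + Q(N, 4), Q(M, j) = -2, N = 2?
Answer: 165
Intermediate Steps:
K(x, g) = -2 + g + x (K(x, g) = (x + g) - 2 = (g + x) - 2 = -2 + g + x)
165 + K(-3, 19)*(0*(-9 - 10)) = 165 + (-2 + 19 - 3)*(0*(-9 - 10)) = 165 + 14*(0*(-19)) = 165 + 14*0 = 165 + 0 = 165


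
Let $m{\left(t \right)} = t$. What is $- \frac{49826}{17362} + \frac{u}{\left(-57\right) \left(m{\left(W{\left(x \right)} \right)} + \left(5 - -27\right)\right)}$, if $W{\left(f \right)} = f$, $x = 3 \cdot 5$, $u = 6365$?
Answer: $- \frac{6420868}{1224021} \approx -5.2457$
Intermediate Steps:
$x = 15$
$- \frac{49826}{17362} + \frac{u}{\left(-57\right) \left(m{\left(W{\left(x \right)} \right)} + \left(5 - -27\right)\right)} = - \frac{49826}{17362} + \frac{6365}{\left(-57\right) \left(15 + \left(5 - -27\right)\right)} = \left(-49826\right) \frac{1}{17362} + \frac{6365}{\left(-57\right) \left(15 + \left(5 + 27\right)\right)} = - \frac{24913}{8681} + \frac{6365}{\left(-57\right) \left(15 + 32\right)} = - \frac{24913}{8681} + \frac{6365}{\left(-57\right) 47} = - \frac{24913}{8681} + \frac{6365}{-2679} = - \frac{24913}{8681} + 6365 \left(- \frac{1}{2679}\right) = - \frac{24913}{8681} - \frac{335}{141} = - \frac{6420868}{1224021}$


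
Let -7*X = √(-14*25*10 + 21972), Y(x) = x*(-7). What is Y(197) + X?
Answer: -1379 - 2*√4618/7 ≈ -1398.4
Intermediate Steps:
Y(x) = -7*x
X = -2*√4618/7 (X = -√(-14*25*10 + 21972)/7 = -√(-350*10 + 21972)/7 = -√(-3500 + 21972)/7 = -2*√4618/7 ≈ -19.416)
Y(197) + X = -7*197 - 2*√4618/7 = -1379 - 2*√4618/7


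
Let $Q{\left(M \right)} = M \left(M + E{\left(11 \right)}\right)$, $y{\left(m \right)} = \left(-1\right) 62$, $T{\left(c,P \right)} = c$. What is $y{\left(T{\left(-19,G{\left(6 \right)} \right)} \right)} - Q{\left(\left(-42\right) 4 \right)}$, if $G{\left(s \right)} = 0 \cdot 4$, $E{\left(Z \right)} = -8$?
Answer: $-29630$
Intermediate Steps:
$G{\left(s \right)} = 0$
$y{\left(m \right)} = -62$
$Q{\left(M \right)} = M \left(-8 + M\right)$ ($Q{\left(M \right)} = M \left(M - 8\right) = M \left(-8 + M\right)$)
$y{\left(T{\left(-19,G{\left(6 \right)} \right)} \right)} - Q{\left(\left(-42\right) 4 \right)} = -62 - \left(-42\right) 4 \left(-8 - 168\right) = -62 - - 168 \left(-8 - 168\right) = -62 - \left(-168\right) \left(-176\right) = -62 - 29568 = -29630$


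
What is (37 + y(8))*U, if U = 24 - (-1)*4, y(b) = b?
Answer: 1260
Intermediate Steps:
U = 28 (U = 24 - 1*(-4) = 24 + 4 = 28)
(37 + y(8))*U = (37 + 8)*28 = 45*28 = 1260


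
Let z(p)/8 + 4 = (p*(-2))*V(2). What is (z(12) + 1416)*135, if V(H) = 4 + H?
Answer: 31320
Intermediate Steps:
z(p) = -32 - 96*p (z(p) = -32 + 8*((p*(-2))*(4 + 2)) = -32 + 8*(-2*p*6) = -32 + 8*(-12*p) = -32 - 96*p)
(z(12) + 1416)*135 = ((-32 - 96*12) + 1416)*135 = ((-32 - 1152) + 1416)*135 = (-1184 + 1416)*135 = 232*135 = 31320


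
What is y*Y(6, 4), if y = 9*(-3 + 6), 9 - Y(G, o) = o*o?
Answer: -189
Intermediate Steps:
Y(G, o) = 9 - o**2 (Y(G, o) = 9 - o*o = 9 - o**2)
y = 27 (y = 9*3 = 27)
y*Y(6, 4) = 27*(9 - 1*4**2) = 27*(9 - 1*16) = 27*(9 - 16) = 27*(-7) = -189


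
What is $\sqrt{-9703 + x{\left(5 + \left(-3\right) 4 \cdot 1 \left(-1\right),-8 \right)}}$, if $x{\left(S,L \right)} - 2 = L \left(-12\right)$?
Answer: $i \sqrt{9605} \approx 98.005 i$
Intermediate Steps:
$x{\left(S,L \right)} = 2 - 12 L$ ($x{\left(S,L \right)} = 2 + L \left(-12\right) = 2 - 12 L$)
$\sqrt{-9703 + x{\left(5 + \left(-3\right) 4 \cdot 1 \left(-1\right),-8 \right)}} = \sqrt{-9703 + \left(2 - -96\right)} = \sqrt{-9703 + \left(2 + 96\right)} = \sqrt{-9703 + 98} = \sqrt{-9605} = i \sqrt{9605}$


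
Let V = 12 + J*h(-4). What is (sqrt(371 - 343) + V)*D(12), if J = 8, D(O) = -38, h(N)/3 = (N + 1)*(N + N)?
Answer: -22344 - 76*sqrt(7) ≈ -22545.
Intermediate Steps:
h(N) = 6*N*(1 + N) (h(N) = 3*((N + 1)*(N + N)) = 3*((1 + N)*(2*N)) = 3*(2*N*(1 + N)) = 6*N*(1 + N))
V = 588 (V = 12 + 8*(6*(-4)*(1 - 4)) = 12 + 8*(6*(-4)*(-3)) = 12 + 8*72 = 12 + 576 = 588)
(sqrt(371 - 343) + V)*D(12) = (sqrt(371 - 343) + 588)*(-38) = (sqrt(28) + 588)*(-38) = (2*sqrt(7) + 588)*(-38) = (588 + 2*sqrt(7))*(-38) = -22344 - 76*sqrt(7)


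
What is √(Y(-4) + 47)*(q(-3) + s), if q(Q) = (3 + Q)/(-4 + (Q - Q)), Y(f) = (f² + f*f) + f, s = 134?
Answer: 670*√3 ≈ 1160.5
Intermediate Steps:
Y(f) = f + 2*f² (Y(f) = (f² + f²) + f = 2*f² + f = f + 2*f²)
q(Q) = -¾ - Q/4 (q(Q) = (3 + Q)/(-4 + 0) = (3 + Q)/(-4) = (3 + Q)*(-¼) = -¾ - Q/4)
√(Y(-4) + 47)*(q(-3) + s) = √(-4*(1 + 2*(-4)) + 47)*((-¾ - ¼*(-3)) + 134) = √(-4*(1 - 8) + 47)*((-¾ + ¾) + 134) = √(-4*(-7) + 47)*(0 + 134) = √(28 + 47)*134 = √75*134 = (5*√3)*134 = 670*√3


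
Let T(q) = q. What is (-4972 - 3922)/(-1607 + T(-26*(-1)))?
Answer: 8894/1581 ≈ 5.6255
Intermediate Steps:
(-4972 - 3922)/(-1607 + T(-26*(-1))) = (-4972 - 3922)/(-1607 - 26*(-1)) = -8894/(-1607 + 26) = -8894/(-1581) = -8894*(-1/1581) = 8894/1581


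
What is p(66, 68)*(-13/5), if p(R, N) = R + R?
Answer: -1716/5 ≈ -343.20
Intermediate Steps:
p(R, N) = 2*R
p(66, 68)*(-13/5) = (2*66)*(-13/5) = 132*(-13*1/5) = 132*(-13/5) = -1716/5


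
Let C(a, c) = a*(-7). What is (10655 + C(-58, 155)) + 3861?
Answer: 14922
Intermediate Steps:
C(a, c) = -7*a
(10655 + C(-58, 155)) + 3861 = (10655 - 7*(-58)) + 3861 = (10655 + 406) + 3861 = 11061 + 3861 = 14922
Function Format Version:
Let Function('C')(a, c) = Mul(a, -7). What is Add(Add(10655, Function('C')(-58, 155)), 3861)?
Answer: 14922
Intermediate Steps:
Function('C')(a, c) = Mul(-7, a)
Add(Add(10655, Function('C')(-58, 155)), 3861) = Add(Add(10655, Mul(-7, -58)), 3861) = Add(Add(10655, 406), 3861) = Add(11061, 3861) = 14922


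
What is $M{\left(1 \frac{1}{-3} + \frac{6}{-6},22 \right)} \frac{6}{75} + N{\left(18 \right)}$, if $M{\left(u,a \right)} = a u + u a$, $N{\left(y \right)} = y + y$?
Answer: $\frac{2348}{75} \approx 31.307$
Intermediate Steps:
$N{\left(y \right)} = 2 y$
$M{\left(u,a \right)} = 2 a u$ ($M{\left(u,a \right)} = a u + a u = 2 a u$)
$M{\left(1 \frac{1}{-3} + \frac{6}{-6},22 \right)} \frac{6}{75} + N{\left(18 \right)} = 2 \cdot 22 \left(1 \frac{1}{-3} + \frac{6}{-6}\right) \frac{6}{75} + 2 \cdot 18 = 2 \cdot 22 \left(1 \left(- \frac{1}{3}\right) + 6 \left(- \frac{1}{6}\right)\right) 6 \cdot \frac{1}{75} + 36 = 2 \cdot 22 \left(- \frac{1}{3} - 1\right) \frac{2}{25} + 36 = 2 \cdot 22 \left(- \frac{4}{3}\right) \frac{2}{25} + 36 = \left(- \frac{176}{3}\right) \frac{2}{25} + 36 = - \frac{352}{75} + 36 = \frac{2348}{75}$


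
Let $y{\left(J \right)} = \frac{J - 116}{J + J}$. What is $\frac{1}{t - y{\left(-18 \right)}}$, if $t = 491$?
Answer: $\frac{18}{8771} \approx 0.0020522$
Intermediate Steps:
$y{\left(J \right)} = \frac{-116 + J}{2 J}$
$\frac{1}{t - y{\left(-18 \right)}} = \frac{1}{491 - \frac{-116 - 18}{2 \left(-18\right)}} = \frac{1}{491 - \frac{1}{2} \left(- \frac{1}{18}\right) \left(-134\right)} = \frac{1}{491 - \frac{67}{18}} = \frac{1}{\frac{8771}{18}} = \frac{18}{8771}$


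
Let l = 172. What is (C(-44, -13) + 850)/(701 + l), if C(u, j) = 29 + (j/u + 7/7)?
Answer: 12911/12804 ≈ 1.0084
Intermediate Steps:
C(u, j) = 30 + j/u (C(u, j) = 29 + (j/u + 7*(⅐)) = 29 + (j/u + 1) = 29 + (1 + j/u) = 30 + j/u)
(C(-44, -13) + 850)/(701 + l) = ((30 - 13/(-44)) + 850)/(701 + 172) = ((30 - 13*(-1/44)) + 850)/873 = ((30 + 13/44) + 850)*(1/873) = (1333/44 + 850)*(1/873) = (38733/44)*(1/873) = 12911/12804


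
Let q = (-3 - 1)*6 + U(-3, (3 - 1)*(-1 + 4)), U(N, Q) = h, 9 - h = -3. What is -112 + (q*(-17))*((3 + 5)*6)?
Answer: 9680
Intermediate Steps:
h = 12 (h = 9 - 1*(-3) = 9 + 3 = 12)
U(N, Q) = 12
q = -12 (q = (-3 - 1)*6 + 12 = -4*6 + 12 = -24 + 12 = -12)
-112 + (q*(-17))*((3 + 5)*6) = -112 + (-12*(-17))*((3 + 5)*6) = -112 + 204*(8*6) = -112 + 204*48 = -112 + 9792 = 9680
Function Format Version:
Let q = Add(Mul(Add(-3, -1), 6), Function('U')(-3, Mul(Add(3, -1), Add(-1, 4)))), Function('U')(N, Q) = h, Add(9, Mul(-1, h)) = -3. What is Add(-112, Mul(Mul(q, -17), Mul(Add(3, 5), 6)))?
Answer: 9680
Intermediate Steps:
h = 12 (h = Add(9, Mul(-1, -3)) = Add(9, 3) = 12)
Function('U')(N, Q) = 12
q = -12 (q = Add(Mul(Add(-3, -1), 6), 12) = Add(Mul(-4, 6), 12) = Add(-24, 12) = -12)
Add(-112, Mul(Mul(q, -17), Mul(Add(3, 5), 6))) = Add(-112, Mul(Mul(-12, -17), Mul(Add(3, 5), 6))) = Add(-112, Mul(204, Mul(8, 6))) = Add(-112, Mul(204, 48)) = Add(-112, 9792) = 9680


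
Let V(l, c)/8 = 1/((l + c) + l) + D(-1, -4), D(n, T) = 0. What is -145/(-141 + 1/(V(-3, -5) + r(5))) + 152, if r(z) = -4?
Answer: 1123676/7343 ≈ 153.03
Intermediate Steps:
V(l, c) = 8/(c + 2*l) (V(l, c) = 8*(1/((l + c) + l) + 0) = 8*(1/((c + l) + l) + 0) = 8*(1/(c + 2*l) + 0) = 8/(c + 2*l))
-145/(-141 + 1/(V(-3, -5) + r(5))) + 152 = -145/(-141 + 1/(8/(-5 + 2*(-3)) - 4)) + 152 = -145/(-141 + 1/(8/(-5 - 6) - 4)) + 152 = -145/(-141 + 1/(8/(-11) - 4)) + 152 = -145/(-141 + 1/(8*(-1/11) - 4)) + 152 = -145/(-141 + 1/(-8/11 - 4)) + 152 = -145/(-141 + 1/(-52/11)) + 152 = -145/(-141 - 11/52) + 152 = -145/(-7343/52) + 152 = -52/7343*(-145) + 152 = 7540/7343 + 152 = 1123676/7343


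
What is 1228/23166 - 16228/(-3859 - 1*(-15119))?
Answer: -45263821/32606145 ≈ -1.3882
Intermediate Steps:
1228/23166 - 16228/(-3859 - 1*(-15119)) = 1228*(1/23166) - 16228/(-3859 + 15119) = 614/11583 - 16228/11260 = 614/11583 - 16228*1/11260 = 614/11583 - 4057/2815 = -45263821/32606145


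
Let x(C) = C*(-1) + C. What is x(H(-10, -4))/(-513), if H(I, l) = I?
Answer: 0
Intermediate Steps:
x(C) = 0 (x(C) = -C + C = 0)
x(H(-10, -4))/(-513) = 0/(-513) = 0*(-1/513) = 0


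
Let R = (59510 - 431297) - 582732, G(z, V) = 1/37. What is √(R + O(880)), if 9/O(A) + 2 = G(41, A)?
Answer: 38*I*√3522615/73 ≈ 977.0*I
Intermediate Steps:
G(z, V) = 1/37
O(A) = -333/73 (O(A) = 9/(-2 + 1/37) = 9/(-73/37) = 9*(-37/73) = -333/73)
R = -954519 (R = -371787 - 582732 = -954519)
√(R + O(880)) = √(-954519 - 333/73) = √(-69680220/73) = 38*I*√3522615/73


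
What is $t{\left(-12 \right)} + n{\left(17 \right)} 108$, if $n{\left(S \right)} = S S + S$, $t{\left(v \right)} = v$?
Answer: $33036$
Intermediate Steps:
$n{\left(S \right)} = S + S^{2}$ ($n{\left(S \right)} = S^{2} + S = S + S^{2}$)
$t{\left(-12 \right)} + n{\left(17 \right)} 108 = -12 + 17 \left(1 + 17\right) 108 = -12 + 17 \cdot 18 \cdot 108 = -12 + 306 \cdot 108 = -12 + 33048 = 33036$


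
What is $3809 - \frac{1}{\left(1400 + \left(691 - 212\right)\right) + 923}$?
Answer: $\frac{10672817}{2802} \approx 3809.0$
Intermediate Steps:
$3809 - \frac{1}{\left(1400 + \left(691 - 212\right)\right) + 923} = 3809 - \frac{1}{\left(1400 + 479\right) + 923} = 3809 - \frac{1}{1879 + 923} = 3809 - \frac{1}{2802} = \frac{10672817}{2802}$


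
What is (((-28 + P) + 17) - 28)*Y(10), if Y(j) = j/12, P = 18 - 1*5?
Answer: -65/3 ≈ -21.667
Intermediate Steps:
P = 13 (P = 18 - 5 = 13)
Y(j) = j/12 (Y(j) = j*(1/12) = j/12)
(((-28 + P) + 17) - 28)*Y(10) = (((-28 + 13) + 17) - 28)*((1/12)*10) = ((-15 + 17) - 28)*(⅚) = (2 - 28)*(⅚) = -26*⅚ = -65/3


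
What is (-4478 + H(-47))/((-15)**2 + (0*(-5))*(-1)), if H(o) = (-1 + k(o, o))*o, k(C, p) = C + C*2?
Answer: 244/25 ≈ 9.7600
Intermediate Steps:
k(C, p) = 3*C (k(C, p) = C + 2*C = 3*C)
H(o) = o*(-1 + 3*o) (H(o) = (-1 + 3*o)*o = o*(-1 + 3*o))
(-4478 + H(-47))/((-15)**2 + (0*(-5))*(-1)) = (-4478 - 47*(-1 + 3*(-47)))/((-15)**2 + (0*(-5))*(-1)) = (-4478 - 47*(-1 - 141))/(225 + 0*(-1)) = (-4478 - 47*(-142))/(225 + 0) = (-4478 + 6674)/225 = 2196*(1/225) = 244/25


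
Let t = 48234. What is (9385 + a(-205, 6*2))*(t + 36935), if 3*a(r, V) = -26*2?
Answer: 2393504407/3 ≈ 7.9784e+8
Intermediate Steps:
a(r, V) = -52/3 (a(r, V) = (-26*2)/3 = (⅓)*(-52) = -52/3)
(9385 + a(-205, 6*2))*(t + 36935) = (9385 - 52/3)*(48234 + 36935) = (28103/3)*85169 = 2393504407/3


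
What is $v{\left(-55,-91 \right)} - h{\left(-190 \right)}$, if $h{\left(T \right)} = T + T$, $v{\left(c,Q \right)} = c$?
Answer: $325$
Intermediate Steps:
$h{\left(T \right)} = 2 T$
$v{\left(-55,-91 \right)} - h{\left(-190 \right)} = -55 - 2 \left(-190\right) = -55 - -380 = -55 + 380 = 325$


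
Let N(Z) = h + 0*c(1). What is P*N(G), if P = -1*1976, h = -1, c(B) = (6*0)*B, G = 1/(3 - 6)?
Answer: 1976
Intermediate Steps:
G = -1/3 (G = 1/(-3) = -1/3 ≈ -0.33333)
c(B) = 0 (c(B) = 0*B = 0)
N(Z) = -1 (N(Z) = -1 + 0*0 = -1 + 0 = -1)
P = -1976
P*N(G) = -1976*(-1) = 1976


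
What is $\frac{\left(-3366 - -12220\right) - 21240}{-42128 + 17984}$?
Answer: $\frac{6193}{12072} \approx 0.51301$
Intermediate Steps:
$\frac{\left(-3366 - -12220\right) - 21240}{-42128 + 17984} = \frac{\left(-3366 + 12220\right) - 21240}{-24144} = \left(8854 - 21240\right) \left(- \frac{1}{24144}\right) = \left(-12386\right) \left(- \frac{1}{24144}\right) = \frac{6193}{12072}$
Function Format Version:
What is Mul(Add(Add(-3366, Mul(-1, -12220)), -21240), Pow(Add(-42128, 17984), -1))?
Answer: Rational(6193, 12072) ≈ 0.51301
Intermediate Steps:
Mul(Add(Add(-3366, Mul(-1, -12220)), -21240), Pow(Add(-42128, 17984), -1)) = Mul(Add(Add(-3366, 12220), -21240), Pow(-24144, -1)) = Mul(Add(8854, -21240), Rational(-1, 24144)) = Mul(-12386, Rational(-1, 24144)) = Rational(6193, 12072)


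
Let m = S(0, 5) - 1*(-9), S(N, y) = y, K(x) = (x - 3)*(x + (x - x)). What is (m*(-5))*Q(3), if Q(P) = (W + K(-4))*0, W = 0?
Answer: 0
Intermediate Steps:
K(x) = x*(-3 + x) (K(x) = (-3 + x)*(x + 0) = (-3 + x)*x = x*(-3 + x))
Q(P) = 0 (Q(P) = (0 - 4*(-3 - 4))*0 = (0 - 4*(-7))*0 = (0 + 28)*0 = 28*0 = 0)
m = 14 (m = 5 - 1*(-9) = 5 + 9 = 14)
(m*(-5))*Q(3) = (14*(-5))*0 = -70*0 = 0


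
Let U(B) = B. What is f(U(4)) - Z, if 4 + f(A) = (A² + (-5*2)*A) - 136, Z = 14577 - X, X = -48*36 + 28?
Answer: -16441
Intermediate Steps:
X = -1700 (X = -1728 + 28 = -1700)
Z = 16277 (Z = 14577 - 1*(-1700) = 14577 + 1700 = 16277)
f(A) = -140 + A² - 10*A (f(A) = -4 + ((A² + (-5*2)*A) - 136) = -4 + ((A² - 10*A) - 136) = -4 + (-136 + A² - 10*A) = -140 + A² - 10*A)
f(U(4)) - Z = (-140 + 4² - 10*4) - 1*16277 = (-140 + 16 - 40) - 16277 = -164 - 16277 = -16441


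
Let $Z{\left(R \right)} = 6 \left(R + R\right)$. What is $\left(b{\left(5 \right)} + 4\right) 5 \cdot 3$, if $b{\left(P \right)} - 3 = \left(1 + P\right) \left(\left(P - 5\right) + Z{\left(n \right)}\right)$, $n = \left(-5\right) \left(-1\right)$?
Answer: $5505$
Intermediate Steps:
$n = 5$
$Z{\left(R \right)} = 12 R$ ($Z{\left(R \right)} = 6 \cdot 2 R = 12 R$)
$b{\left(P \right)} = 3 + \left(1 + P\right) \left(55 + P\right)$ ($b{\left(P \right)} = 3 + \left(1 + P\right) \left(\left(P - 5\right) + 12 \cdot 5\right) = 3 + \left(1 + P\right) \left(\left(P - 5\right) + 60\right) = 3 + \left(1 + P\right) \left(\left(-5 + P\right) + 60\right) = 3 + \left(1 + P\right) \left(55 + P\right)$)
$\left(b{\left(5 \right)} + 4\right) 5 \cdot 3 = \left(\left(58 + 5^{2} + 56 \cdot 5\right) + 4\right) 5 \cdot 3 = \left(\left(58 + 25 + 280\right) + 4\right) 5 \cdot 3 = \left(363 + 4\right) 5 \cdot 3 = 367 \cdot 5 \cdot 3 = 1835 \cdot 3 = 5505$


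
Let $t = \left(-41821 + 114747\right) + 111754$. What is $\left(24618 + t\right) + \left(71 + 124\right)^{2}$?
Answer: $247323$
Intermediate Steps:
$t = 184680$ ($t = 72926 + 111754 = 184680$)
$\left(24618 + t\right) + \left(71 + 124\right)^{2} = \left(24618 + 184680\right) + \left(71 + 124\right)^{2} = 209298 + 195^{2} = 209298 + 38025 = 247323$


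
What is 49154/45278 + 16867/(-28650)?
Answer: 322279037/648607350 ≈ 0.49688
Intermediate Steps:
49154/45278 + 16867/(-28650) = 49154*(1/45278) + 16867*(-1/28650) = 24577/22639 - 16867/28650 = 322279037/648607350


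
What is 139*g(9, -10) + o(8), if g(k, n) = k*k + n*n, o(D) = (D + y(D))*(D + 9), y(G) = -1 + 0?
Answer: 25278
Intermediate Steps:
y(G) = -1
o(D) = (-1 + D)*(9 + D) (o(D) = (D - 1)*(D + 9) = (-1 + D)*(9 + D))
g(k, n) = k² + n²
139*g(9, -10) + o(8) = 139*(9² + (-10)²) + (-9 + 8² + 8*8) = 139*(81 + 100) + (-9 + 64 + 64) = 139*181 + 119 = 25159 + 119 = 25278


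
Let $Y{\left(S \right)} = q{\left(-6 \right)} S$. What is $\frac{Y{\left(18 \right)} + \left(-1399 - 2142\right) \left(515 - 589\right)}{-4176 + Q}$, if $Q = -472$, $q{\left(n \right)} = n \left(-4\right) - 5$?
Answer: $- \frac{32797}{581} \approx -56.449$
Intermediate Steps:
$q{\left(n \right)} = -5 - 4 n$ ($q{\left(n \right)} = - 4 n - 5 = -5 - 4 n$)
$Y{\left(S \right)} = 19 S$ ($Y{\left(S \right)} = \left(-5 - -24\right) S = \left(-5 + 24\right) S = 19 S$)
$\frac{Y{\left(18 \right)} + \left(-1399 - 2142\right) \left(515 - 589\right)}{-4176 + Q} = \frac{19 \cdot 18 + \left(-1399 - 2142\right) \left(515 - 589\right)}{-4176 - 472} = \frac{342 - -262034}{-4648} = \left(342 + 262034\right) \left(- \frac{1}{4648}\right) = 262376 \left(- \frac{1}{4648}\right) = - \frac{32797}{581}$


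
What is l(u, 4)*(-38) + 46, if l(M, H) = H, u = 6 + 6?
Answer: -106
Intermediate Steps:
u = 12
l(u, 4)*(-38) + 46 = 4*(-38) + 46 = -152 + 46 = -106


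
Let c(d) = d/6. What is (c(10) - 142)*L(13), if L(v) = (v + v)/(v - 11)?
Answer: -5473/3 ≈ -1824.3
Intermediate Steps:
c(d) = d/6 (c(d) = d*(⅙) = d/6)
L(v) = 2*v/(-11 + v) (L(v) = (2*v)/(-11 + v) = 2*v/(-11 + v))
(c(10) - 142)*L(13) = ((⅙)*10 - 142)*(2*13/(-11 + 13)) = (5/3 - 142)*(2*13/2) = -842*13/(3*2) = -421/3*13 = -5473/3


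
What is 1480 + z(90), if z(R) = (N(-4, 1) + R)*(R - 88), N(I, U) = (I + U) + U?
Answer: 1656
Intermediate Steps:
N(I, U) = I + 2*U
z(R) = (-88 + R)*(-2 + R) (z(R) = ((-4 + 2*1) + R)*(R - 88) = ((-4 + 2) + R)*(-88 + R) = (-2 + R)*(-88 + R) = (-88 + R)*(-2 + R))
1480 + z(90) = 1480 + (176 + 90² - 90*90) = 1480 + (176 + 8100 - 8100) = 1480 + 176 = 1656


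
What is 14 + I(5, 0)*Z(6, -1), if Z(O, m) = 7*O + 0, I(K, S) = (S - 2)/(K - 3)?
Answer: -28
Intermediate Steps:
I(K, S) = (-2 + S)/(-3 + K)
Z(O, m) = 7*O
14 + I(5, 0)*Z(6, -1) = 14 + ((-2 + 0)/(-3 + 5))*(7*6) = 14 + (-2/2)*42 = 14 + ((1/2)*(-2))*42 = 14 - 1*42 = 14 - 42 = -28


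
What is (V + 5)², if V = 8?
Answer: 169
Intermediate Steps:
(V + 5)² = (8 + 5)² = 13² = 169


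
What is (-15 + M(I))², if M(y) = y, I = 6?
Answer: 81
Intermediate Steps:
(-15 + M(I))² = (-15 + 6)² = (-9)² = 81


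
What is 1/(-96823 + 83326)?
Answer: -1/13497 ≈ -7.4091e-5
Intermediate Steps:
1/(-96823 + 83326) = 1/(-13497) = -1/13497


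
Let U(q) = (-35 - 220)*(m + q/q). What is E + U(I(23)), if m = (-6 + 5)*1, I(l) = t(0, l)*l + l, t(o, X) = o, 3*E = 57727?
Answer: 57727/3 ≈ 19242.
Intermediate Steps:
E = 57727/3 (E = (⅓)*57727 = 57727/3 ≈ 19242.)
I(l) = l (I(l) = 0*l + l = 0 + l = l)
m = -1 (m = -1*1 = -1)
U(q) = 0 (U(q) = (-35 - 220)*(-1 + q/q) = -255*(-1 + 1) = -255*0 = 0)
E + U(I(23)) = 57727/3 + 0 = 57727/3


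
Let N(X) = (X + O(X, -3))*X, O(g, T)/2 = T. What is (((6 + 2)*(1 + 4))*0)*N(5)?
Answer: 0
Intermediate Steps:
O(g, T) = 2*T
N(X) = X*(-6 + X) (N(X) = (X + 2*(-3))*X = (X - 6)*X = (-6 + X)*X = X*(-6 + X))
(((6 + 2)*(1 + 4))*0)*N(5) = (((6 + 2)*(1 + 4))*0)*(5*(-6 + 5)) = ((8*5)*0)*(5*(-1)) = (40*0)*(-5) = 0*(-5) = 0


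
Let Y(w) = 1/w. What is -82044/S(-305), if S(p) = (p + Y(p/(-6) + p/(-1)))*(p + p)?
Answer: -287154/651169 ≈ -0.44098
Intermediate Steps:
S(p) = 2*p*(p - 6/(7*p)) (S(p) = (p + 1/(p/(-6) + p/(-1)))*(p + p) = (p + 1/(p*(-⅙) + p*(-1)))*(2*p) = (p + 1/(-p/6 - p))*(2*p) = (p + 1/(-7*p/6))*(2*p) = (p - 6/(7*p))*(2*p) = 2*p*(p - 6/(7*p)))
-82044/S(-305) = -82044/(-12/7 + 2*(-305)²) = -82044/(-12/7 + 2*93025) = -82044/(-12/7 + 186050) = -82044/1302338/7 = -82044*7/1302338 = -287154/651169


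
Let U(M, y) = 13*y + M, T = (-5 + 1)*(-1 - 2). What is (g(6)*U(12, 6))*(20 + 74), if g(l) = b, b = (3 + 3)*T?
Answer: 609120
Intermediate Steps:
T = 12 (T = -4*(-3) = 12)
b = 72 (b = (3 + 3)*12 = 6*12 = 72)
g(l) = 72
U(M, y) = M + 13*y
(g(6)*U(12, 6))*(20 + 74) = (72*(12 + 13*6))*(20 + 74) = (72*(12 + 78))*94 = (72*90)*94 = 6480*94 = 609120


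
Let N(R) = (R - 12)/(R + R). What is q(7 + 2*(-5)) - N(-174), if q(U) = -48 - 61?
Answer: -6353/58 ≈ -109.53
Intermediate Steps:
q(U) = -109
N(R) = (-12 + R)/(2*R) (N(R) = (-12 + R)/((2*R)) = (-12 + R)*(1/(2*R)) = (-12 + R)/(2*R))
q(7 + 2*(-5)) - N(-174) = -109 - (-12 - 174)/(2*(-174)) = -109 - (-1)*(-186)/(2*174) = -109 - 1*31/58 = -109 - 31/58 = -6353/58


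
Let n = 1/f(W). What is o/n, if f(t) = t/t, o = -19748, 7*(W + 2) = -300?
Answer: -19748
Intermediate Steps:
W = -314/7 (W = -2 + (⅐)*(-300) = -2 - 300/7 = -314/7 ≈ -44.857)
f(t) = 1
n = 1 (n = 1/1 = 1)
o/n = -19748/1 = -19748*1 = -19748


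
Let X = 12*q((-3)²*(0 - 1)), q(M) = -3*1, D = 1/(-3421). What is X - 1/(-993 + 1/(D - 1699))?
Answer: -207771696316/5771597461 ≈ -35.999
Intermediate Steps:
D = -1/3421 ≈ -0.00029231
q(M) = -3
X = -36 (X = 12*(-3) = -36)
X - 1/(-993 + 1/(D - 1699)) = -36 - 1/(-993 + 1/(-1/3421 - 1699)) = -36 - 1/(-993 + 1/(-5812280/3421)) = -36 - 1/(-993 - 3421/5812280) = -36 - 1/(-5771597461/5812280) = -36 - 1*(-5812280/5771597461) = -36 + 5812280/5771597461 = -207771696316/5771597461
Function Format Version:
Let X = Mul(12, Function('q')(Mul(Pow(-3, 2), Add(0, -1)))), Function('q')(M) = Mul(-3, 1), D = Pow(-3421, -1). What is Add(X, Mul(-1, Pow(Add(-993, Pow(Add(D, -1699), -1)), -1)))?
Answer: Rational(-207771696316, 5771597461) ≈ -35.999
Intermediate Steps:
D = Rational(-1, 3421) ≈ -0.00029231
Function('q')(M) = -3
X = -36 (X = Mul(12, -3) = -36)
Add(X, Mul(-1, Pow(Add(-993, Pow(Add(D, -1699), -1)), -1))) = Add(-36, Mul(-1, Pow(Add(-993, Pow(Add(Rational(-1, 3421), -1699), -1)), -1))) = Add(-36, Mul(-1, Pow(Add(-993, Pow(Rational(-5812280, 3421), -1)), -1))) = Add(-36, Mul(-1, Pow(Add(-993, Rational(-3421, 5812280)), -1))) = Add(-36, Mul(-1, Pow(Rational(-5771597461, 5812280), -1))) = Add(-36, Mul(-1, Rational(-5812280, 5771597461))) = Add(-36, Rational(5812280, 5771597461)) = Rational(-207771696316, 5771597461)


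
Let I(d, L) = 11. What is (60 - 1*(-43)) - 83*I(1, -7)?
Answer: -810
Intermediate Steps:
(60 - 1*(-43)) - 83*I(1, -7) = (60 - 1*(-43)) - 83*11 = (60 + 43) - 913 = 103 - 913 = -810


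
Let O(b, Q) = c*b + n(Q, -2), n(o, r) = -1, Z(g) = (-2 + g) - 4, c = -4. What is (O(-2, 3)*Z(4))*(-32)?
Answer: 448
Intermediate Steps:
Z(g) = -6 + g
O(b, Q) = -1 - 4*b (O(b, Q) = -4*b - 1 = -1 - 4*b)
(O(-2, 3)*Z(4))*(-32) = ((-1 - 4*(-2))*(-6 + 4))*(-32) = ((-1 + 8)*(-2))*(-32) = (7*(-2))*(-32) = -14*(-32) = 448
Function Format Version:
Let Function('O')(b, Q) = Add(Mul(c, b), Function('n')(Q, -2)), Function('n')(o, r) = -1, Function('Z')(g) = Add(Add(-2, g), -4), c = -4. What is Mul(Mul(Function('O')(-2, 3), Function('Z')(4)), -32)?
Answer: 448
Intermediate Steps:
Function('Z')(g) = Add(-6, g)
Function('O')(b, Q) = Add(-1, Mul(-4, b)) (Function('O')(b, Q) = Add(Mul(-4, b), -1) = Add(-1, Mul(-4, b)))
Mul(Mul(Function('O')(-2, 3), Function('Z')(4)), -32) = Mul(Mul(Add(-1, Mul(-4, -2)), Add(-6, 4)), -32) = Mul(Mul(Add(-1, 8), -2), -32) = Mul(Mul(7, -2), -32) = Mul(-14, -32) = 448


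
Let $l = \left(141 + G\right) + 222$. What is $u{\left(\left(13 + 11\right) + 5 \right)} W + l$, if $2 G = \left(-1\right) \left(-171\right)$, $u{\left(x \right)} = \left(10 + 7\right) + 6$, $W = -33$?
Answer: $- \frac{621}{2} \approx -310.5$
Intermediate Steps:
$u{\left(x \right)} = 23$ ($u{\left(x \right)} = 17 + 6 = 23$)
$G = \frac{171}{2}$ ($G = \frac{\left(-1\right) \left(-171\right)}{2} = \frac{1}{2} \cdot 171 = \frac{171}{2} \approx 85.5$)
$l = \frac{897}{2}$ ($l = \left(141 + \frac{171}{2}\right) + 222 = \frac{453}{2} + 222 = \frac{897}{2} \approx 448.5$)
$u{\left(\left(13 + 11\right) + 5 \right)} W + l = 23 \left(-33\right) + \frac{897}{2} = -759 + \frac{897}{2} = - \frac{621}{2}$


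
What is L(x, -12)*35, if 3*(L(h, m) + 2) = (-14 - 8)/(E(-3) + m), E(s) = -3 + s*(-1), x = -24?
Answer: -875/18 ≈ -48.611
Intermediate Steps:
E(s) = -3 - s
L(h, m) = -2 - 22/(3*m) (L(h, m) = -2 + ((-14 - 8)/((-3 - 1*(-3)) + m))/3 = -2 + (-22/((-3 + 3) + m))/3 = -2 + (-22/(0 + m))/3 = -2 + (-22/m)/3 = -2 - 22/(3*m))
L(x, -12)*35 = (-2 - 22/3/(-12))*35 = (-2 - 22/3*(-1/12))*35 = (-2 + 11/18)*35 = -25/18*35 = -875/18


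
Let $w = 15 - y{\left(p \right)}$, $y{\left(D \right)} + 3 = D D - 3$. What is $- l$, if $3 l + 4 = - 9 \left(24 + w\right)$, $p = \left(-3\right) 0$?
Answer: $\frac{409}{3} \approx 136.33$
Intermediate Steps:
$p = 0$
$y{\left(D \right)} = -6 + D^{2}$ ($y{\left(D \right)} = -3 + \left(D D - 3\right) = -3 + \left(D^{2} - 3\right) = -3 + \left(-3 + D^{2}\right) = -6 + D^{2}$)
$w = 21$ ($w = 15 - \left(-6 + 0^{2}\right) = 15 - \left(-6 + 0\right) = 15 - -6 = 15 + 6 = 21$)
$l = - \frac{409}{3}$ ($l = - \frac{4}{3} + \frac{\left(-9\right) \left(24 + 21\right)}{3} = - \frac{4}{3} + \frac{\left(-9\right) 45}{3} = - \frac{4}{3} + \frac{1}{3} \left(-405\right) = - \frac{4}{3} - 135 = - \frac{409}{3} \approx -136.33$)
$- l = \left(-1\right) \left(- \frac{409}{3}\right) = \frac{409}{3}$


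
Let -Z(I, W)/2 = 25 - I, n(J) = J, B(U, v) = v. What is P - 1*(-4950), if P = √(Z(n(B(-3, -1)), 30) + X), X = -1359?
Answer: 4950 + I*√1411 ≈ 4950.0 + 37.563*I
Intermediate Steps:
Z(I, W) = -50 + 2*I (Z(I, W) = -2*(25 - I) = -50 + 2*I)
P = I*√1411 (P = √((-50 + 2*(-1)) - 1359) = √((-50 - 2) - 1359) = √(-52 - 1359) = √(-1411) = I*√1411 ≈ 37.563*I)
P - 1*(-4950) = I*√1411 - 1*(-4950) = I*√1411 + 4950 = 4950 + I*√1411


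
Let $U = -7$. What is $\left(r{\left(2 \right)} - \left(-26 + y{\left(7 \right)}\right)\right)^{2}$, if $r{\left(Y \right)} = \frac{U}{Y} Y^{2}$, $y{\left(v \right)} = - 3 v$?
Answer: $1089$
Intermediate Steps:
$r{\left(Y \right)} = - 7 Y$ ($r{\left(Y \right)} = - \frac{7}{Y} Y^{2} = - 7 Y$)
$\left(r{\left(2 \right)} - \left(-26 + y{\left(7 \right)}\right)\right)^{2} = \left(\left(-7\right) 2 + \left(26 - \left(-3\right) 7\right)\right)^{2} = \left(-14 + \left(26 - -21\right)\right)^{2} = \left(-14 + \left(26 + 21\right)\right)^{2} = \left(-14 + 47\right)^{2} = 33^{2} = 1089$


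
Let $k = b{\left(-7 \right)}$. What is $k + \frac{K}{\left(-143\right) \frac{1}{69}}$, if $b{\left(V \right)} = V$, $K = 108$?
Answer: $- \frac{8453}{143} \approx -59.112$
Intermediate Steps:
$k = -7$
$k + \frac{K}{\left(-143\right) \frac{1}{69}} = -7 + \frac{108}{\left(-143\right) \frac{1}{69}} = -7 + \frac{108}{- \frac{143}{69}} = -7 + 108 \left(- \frac{69}{143}\right) = -7 - \frac{7452}{143} = - \frac{8453}{143}$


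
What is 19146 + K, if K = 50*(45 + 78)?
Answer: 25296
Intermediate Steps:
K = 6150 (K = 50*123 = 6150)
19146 + K = 19146 + 6150 = 25296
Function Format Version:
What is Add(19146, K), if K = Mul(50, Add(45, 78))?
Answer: 25296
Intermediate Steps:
K = 6150 (K = Mul(50, 123) = 6150)
Add(19146, K) = Add(19146, 6150) = 25296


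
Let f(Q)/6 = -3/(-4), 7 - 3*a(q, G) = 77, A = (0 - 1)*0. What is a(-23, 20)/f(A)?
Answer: -140/27 ≈ -5.1852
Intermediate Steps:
A = 0 (A = -1*0 = 0)
a(q, G) = -70/3 (a(q, G) = 7/3 - ⅓*77 = 7/3 - 77/3 = -70/3)
f(Q) = 9/2 (f(Q) = 6*(-3/(-4)) = 6*(-3*(-¼)) = 6*(¾) = 9/2)
a(-23, 20)/f(A) = -70/(3*9/2) = -70/3*2/9 = -140/27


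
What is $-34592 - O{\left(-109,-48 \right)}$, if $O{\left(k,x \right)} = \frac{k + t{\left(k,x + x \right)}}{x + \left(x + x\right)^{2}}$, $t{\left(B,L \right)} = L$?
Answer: $- \frac{317139251}{9168} \approx -34592.0$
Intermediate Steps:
$O{\left(k,x \right)} = \frac{k + 2 x}{x + 4 x^{2}}$ ($O{\left(k,x \right)} = \frac{k + \left(x + x\right)}{x + \left(x + x\right)^{2}} = \frac{k + 2 x}{x + \left(2 x\right)^{2}} = \frac{k + 2 x}{x + 4 x^{2}}$)
$-34592 - O{\left(-109,-48 \right)} = -34592 - \frac{-109 + 2 \left(-48\right)}{\left(-48\right) \left(1 + 4 \left(-48\right)\right)} = -34592 - - \frac{-109 - 96}{48 \left(1 - 192\right)} = -34592 - \left(- \frac{1}{48}\right) \frac{1}{-191} \left(-205\right) = -34592 - \left(- \frac{1}{48}\right) \left(- \frac{1}{191}\right) \left(-205\right) = -34592 - - \frac{205}{9168} = -34592 + \frac{205}{9168} = - \frac{317139251}{9168}$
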